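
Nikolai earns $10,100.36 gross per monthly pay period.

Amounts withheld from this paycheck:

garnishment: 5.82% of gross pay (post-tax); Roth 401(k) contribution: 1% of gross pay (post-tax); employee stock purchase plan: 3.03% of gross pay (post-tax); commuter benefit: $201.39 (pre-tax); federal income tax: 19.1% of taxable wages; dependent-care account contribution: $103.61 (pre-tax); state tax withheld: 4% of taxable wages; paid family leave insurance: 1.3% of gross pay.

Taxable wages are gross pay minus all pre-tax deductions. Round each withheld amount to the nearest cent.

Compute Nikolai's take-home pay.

$6,406.46

Dependent-care account contribution: $103.61
Commuter benefit: $201.39
Pre-tax total = $103.61 + $201.39 = $305.00
Taxable wages = $10,100.36 − $305.00 = $9,795.36
State tax withheld: $9,795.36 × 0.04 = $391.81
Federal income tax: $9,795.36 × 0.191 = $1,870.91
Paid family leave insurance: $10,100.36 × 0.013 = $131.30
Employee stock purchase plan: $10,100.36 × 0.0303 = $306.04
Roth 401(k) contribution: $10,100.36 × 0.01 = $101.00
Garnishment: $10,100.36 × 0.0582 = $587.84
Total deductions = $103.61 + $201.39 + $391.81 + $1,870.91 + $131.30 + $306.04 + $101.00 + $587.84 = $3,693.90
Net pay = $10,100.36 − $3,693.90 = $6,406.46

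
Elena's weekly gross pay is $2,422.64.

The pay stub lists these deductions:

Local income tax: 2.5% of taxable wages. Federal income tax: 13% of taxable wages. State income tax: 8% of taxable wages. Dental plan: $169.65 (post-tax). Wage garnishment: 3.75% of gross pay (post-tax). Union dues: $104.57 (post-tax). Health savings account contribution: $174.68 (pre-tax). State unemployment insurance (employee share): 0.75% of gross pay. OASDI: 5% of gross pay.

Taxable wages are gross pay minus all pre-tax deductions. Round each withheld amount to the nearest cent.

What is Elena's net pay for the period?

$1,215.32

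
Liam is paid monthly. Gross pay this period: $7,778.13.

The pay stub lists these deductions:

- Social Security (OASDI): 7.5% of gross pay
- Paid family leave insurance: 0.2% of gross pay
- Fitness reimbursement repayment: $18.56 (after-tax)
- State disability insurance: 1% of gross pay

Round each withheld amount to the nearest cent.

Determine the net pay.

$7,082.87

State disability insurance: $7,778.13 × 0.01 = $77.78
Paid family leave insurance: $7,778.13 × 0.002 = $15.56
Social Security (OASDI): $7,778.13 × 0.075 = $583.36
Fitness reimbursement repayment: $18.56
Total deductions = $77.78 + $15.56 + $583.36 + $18.56 = $695.26
Net pay = $7,778.13 − $695.26 = $7,082.87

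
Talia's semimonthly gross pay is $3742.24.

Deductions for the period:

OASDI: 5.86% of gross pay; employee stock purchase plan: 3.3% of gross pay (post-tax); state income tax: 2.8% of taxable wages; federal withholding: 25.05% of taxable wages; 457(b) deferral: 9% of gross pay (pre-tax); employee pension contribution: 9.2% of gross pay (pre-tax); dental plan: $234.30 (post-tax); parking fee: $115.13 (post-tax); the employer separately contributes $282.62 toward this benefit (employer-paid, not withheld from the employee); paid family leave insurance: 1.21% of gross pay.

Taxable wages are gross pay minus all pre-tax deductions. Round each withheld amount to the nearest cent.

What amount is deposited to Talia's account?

$1471.12

Employee pension contribution: $3742.24 × 0.092 = $344.29
457(b) deferral: $3742.24 × 0.09 = $336.80
Pre-tax total = $344.29 + $336.80 = $681.09
Taxable wages = $3742.24 − $681.09 = $3061.15
State income tax: $3061.15 × 0.028 = $85.71
Federal withholding: $3061.15 × 0.2505 = $766.82
Paid family leave insurance: $3742.24 × 0.0121 = $45.28
OASDI: $3742.24 × 0.0586 = $219.30
Dental plan: $234.30
Employee stock purchase plan: $3742.24 × 0.033 = $123.49
Parking fee: $115.13
(Employer's $282.62 toward parking fee is not withheld from the employee.)
Total deductions = $344.29 + $336.80 + $85.71 + $766.82 + $45.28 + $219.30 + $234.30 + $123.49 + $115.13 = $2271.12
Net pay = $3742.24 − $2271.12 = $1471.12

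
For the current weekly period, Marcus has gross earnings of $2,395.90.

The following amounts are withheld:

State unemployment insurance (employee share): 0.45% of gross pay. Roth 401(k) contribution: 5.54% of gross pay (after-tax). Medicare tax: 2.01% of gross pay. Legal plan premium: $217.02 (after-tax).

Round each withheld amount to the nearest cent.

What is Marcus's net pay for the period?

$1,987.21

Medicare tax: $2,395.90 × 0.0201 = $48.16
State unemployment insurance (employee share): $2,395.90 × 0.0045 = $10.78
Legal plan premium: $217.02
Roth 401(k) contribution: $2,395.90 × 0.0554 = $132.73
Total deductions = $48.16 + $10.78 + $217.02 + $132.73 = $408.69
Net pay = $2,395.90 − $408.69 = $1,987.21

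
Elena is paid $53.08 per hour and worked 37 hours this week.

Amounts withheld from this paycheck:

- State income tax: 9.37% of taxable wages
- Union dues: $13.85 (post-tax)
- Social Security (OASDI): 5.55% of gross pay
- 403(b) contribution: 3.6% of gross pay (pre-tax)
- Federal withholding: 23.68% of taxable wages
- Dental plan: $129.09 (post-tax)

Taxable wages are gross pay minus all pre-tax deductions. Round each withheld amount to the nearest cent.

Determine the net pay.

Gross pay: 37 × $53.08 = $1,963.96
403(b) contribution: $1,963.96 × 0.036 = $70.70
Taxable wages = $1,963.96 − $70.70 = $1,893.26
Federal withholding: $1,893.26 × 0.2368 = $448.32
State income tax: $1,893.26 × 0.0937 = $177.40
Social Security (OASDI): $1,963.96 × 0.0555 = $109.00
Union dues: $13.85
Dental plan: $129.09
Total deductions = $70.70 + $448.32 + $177.40 + $109.00 + $13.85 + $129.09 = $948.36
Net pay = $1,963.96 − $948.36 = $1,015.60

$1,015.60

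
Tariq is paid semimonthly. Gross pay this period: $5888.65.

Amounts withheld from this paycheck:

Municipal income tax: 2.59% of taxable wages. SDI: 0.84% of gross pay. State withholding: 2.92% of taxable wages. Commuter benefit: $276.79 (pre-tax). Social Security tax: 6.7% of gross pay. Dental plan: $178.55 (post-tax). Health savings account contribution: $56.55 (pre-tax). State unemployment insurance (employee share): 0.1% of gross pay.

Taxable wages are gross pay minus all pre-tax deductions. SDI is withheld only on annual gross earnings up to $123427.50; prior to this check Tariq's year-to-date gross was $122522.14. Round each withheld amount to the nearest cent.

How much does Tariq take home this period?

Health savings account contribution: $56.55
Commuter benefit: $276.79
Pre-tax total = $56.55 + $276.79 = $333.34
Taxable wages = $5888.65 − $333.34 = $5555.31
State withholding: $5555.31 × 0.0292 = $162.22
Municipal income tax: $5555.31 × 0.0259 = $143.88
Social Security tax: $5888.65 × 0.067 = $394.54
SDI: only $123427.50 − $122522.14 = $905.36 of this check is subject → $905.36 × 0.0084 = $7.61
State unemployment insurance (employee share): $5888.65 × 0.001 = $5.89
Dental plan: $178.55
Total deductions = $56.55 + $276.79 + $162.22 + $143.88 + $394.54 + $7.61 + $5.89 + $178.55 = $1226.03
Net pay = $5888.65 − $1226.03 = $4662.62

$4662.62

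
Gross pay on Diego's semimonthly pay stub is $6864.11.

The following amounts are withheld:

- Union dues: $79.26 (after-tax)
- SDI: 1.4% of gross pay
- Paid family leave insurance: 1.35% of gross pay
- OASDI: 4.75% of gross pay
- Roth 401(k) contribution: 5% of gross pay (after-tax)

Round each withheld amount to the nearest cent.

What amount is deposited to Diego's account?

SDI: $6864.11 × 0.014 = $96.10
Paid family leave insurance: $6864.11 × 0.0135 = $92.67
OASDI: $6864.11 × 0.0475 = $326.05
Roth 401(k) contribution: $6864.11 × 0.05 = $343.21
Union dues: $79.26
Total deductions = $96.10 + $92.67 + $326.05 + $343.21 + $79.26 = $937.29
Net pay = $6864.11 − $937.29 = $5926.82

$5926.82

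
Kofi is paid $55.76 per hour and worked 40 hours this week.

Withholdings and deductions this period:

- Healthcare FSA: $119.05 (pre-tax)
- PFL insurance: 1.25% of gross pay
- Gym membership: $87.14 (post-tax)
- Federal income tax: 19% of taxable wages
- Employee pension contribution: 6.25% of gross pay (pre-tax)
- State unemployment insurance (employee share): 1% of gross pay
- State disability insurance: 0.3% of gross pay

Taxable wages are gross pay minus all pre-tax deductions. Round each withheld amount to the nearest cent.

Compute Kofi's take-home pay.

$1,453.27

Gross pay: 40 × $55.76 = $2,230.40
Healthcare FSA: $119.05
Employee pension contribution: $2,230.40 × 0.0625 = $139.40
Pre-tax total = $119.05 + $139.40 = $258.45
Taxable wages = $2,230.40 − $258.45 = $1,971.95
Federal income tax: $1,971.95 × 0.19 = $374.67
State disability insurance: $2,230.40 × 0.003 = $6.69
PFL insurance: $2,230.40 × 0.0125 = $27.88
State unemployment insurance (employee share): $2,230.40 × 0.01 = $22.30
Gym membership: $87.14
Total deductions = $119.05 + $139.40 + $374.67 + $6.69 + $27.88 + $22.30 + $87.14 = $777.13
Net pay = $2,230.40 − $777.13 = $1,453.27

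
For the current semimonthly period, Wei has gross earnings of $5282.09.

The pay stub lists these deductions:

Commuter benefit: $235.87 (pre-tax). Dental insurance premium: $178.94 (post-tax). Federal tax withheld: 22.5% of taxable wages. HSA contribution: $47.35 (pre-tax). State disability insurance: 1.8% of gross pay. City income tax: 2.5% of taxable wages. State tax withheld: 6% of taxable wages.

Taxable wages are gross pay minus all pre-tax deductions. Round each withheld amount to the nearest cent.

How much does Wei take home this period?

$3175.20

HSA contribution: $47.35
Commuter benefit: $235.87
Pre-tax total = $47.35 + $235.87 = $283.22
Taxable wages = $5282.09 − $283.22 = $4998.87
State tax withheld: $4998.87 × 0.06 = $299.93
City income tax: $4998.87 × 0.025 = $124.97
Federal tax withheld: $4998.87 × 0.225 = $1124.75
State disability insurance: $5282.09 × 0.018 = $95.08
Dental insurance premium: $178.94
Total deductions = $47.35 + $235.87 + $299.93 + $124.97 + $1124.75 + $95.08 + $178.94 = $2106.89
Net pay = $5282.09 − $2106.89 = $3175.20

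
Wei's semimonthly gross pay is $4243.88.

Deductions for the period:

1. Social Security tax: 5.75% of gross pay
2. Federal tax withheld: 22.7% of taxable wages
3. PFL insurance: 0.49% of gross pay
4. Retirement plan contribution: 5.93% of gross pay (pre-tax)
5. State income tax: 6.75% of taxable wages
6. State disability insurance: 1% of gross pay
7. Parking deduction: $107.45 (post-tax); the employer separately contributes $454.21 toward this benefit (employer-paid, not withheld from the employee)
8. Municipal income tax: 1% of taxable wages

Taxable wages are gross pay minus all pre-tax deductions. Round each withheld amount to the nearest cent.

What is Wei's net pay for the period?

$2361.89

Retirement plan contribution: $4243.88 × 0.0593 = $251.66
Taxable wages = $4243.88 − $251.66 = $3992.22
Federal tax withheld: $3992.22 × 0.227 = $906.23
State income tax: $3992.22 × 0.0675 = $269.47
Municipal income tax: $3992.22 × 0.01 = $39.92
Social Security tax: $4243.88 × 0.0575 = $244.02
State disability insurance: $4243.88 × 0.01 = $42.44
PFL insurance: $4243.88 × 0.0049 = $20.80
Parking deduction: $107.45
(Employer's $454.21 toward parking deduction is not withheld from the employee.)
Total deductions = $251.66 + $906.23 + $269.47 + $39.92 + $244.02 + $42.44 + $20.80 + $107.45 = $1881.99
Net pay = $4243.88 − $1881.99 = $2361.89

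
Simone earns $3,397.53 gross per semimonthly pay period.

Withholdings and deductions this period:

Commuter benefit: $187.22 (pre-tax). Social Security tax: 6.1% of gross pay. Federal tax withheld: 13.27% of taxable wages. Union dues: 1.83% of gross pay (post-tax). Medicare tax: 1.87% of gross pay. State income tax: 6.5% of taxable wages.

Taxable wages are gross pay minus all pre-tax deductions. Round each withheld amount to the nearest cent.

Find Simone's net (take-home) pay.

Commuter benefit: $187.22
Taxable wages = $3,397.53 − $187.22 = $3,210.31
Federal tax withheld: $3,210.31 × 0.1327 = $426.01
State income tax: $3,210.31 × 0.065 = $208.67
Medicare tax: $3,397.53 × 0.0187 = $63.53
Social Security tax: $3,397.53 × 0.061 = $207.25
Union dues: $3,397.53 × 0.0183 = $62.17
Total deductions = $187.22 + $426.01 + $208.67 + $63.53 + $207.25 + $62.17 = $1,154.85
Net pay = $3,397.53 − $1,154.85 = $2,242.68

$2,242.68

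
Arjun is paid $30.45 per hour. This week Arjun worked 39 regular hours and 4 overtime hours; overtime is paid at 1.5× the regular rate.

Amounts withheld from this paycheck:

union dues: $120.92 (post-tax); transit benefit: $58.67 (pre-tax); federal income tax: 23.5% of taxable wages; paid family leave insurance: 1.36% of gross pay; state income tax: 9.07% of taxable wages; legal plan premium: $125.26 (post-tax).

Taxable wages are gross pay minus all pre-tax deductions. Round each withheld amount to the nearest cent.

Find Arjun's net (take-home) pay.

$619.58

Regular pay: 39 × $30.45 = $1,187.55
Overtime pay: 4 × $30.45 × 1.5 = $182.70
Gross pay = $1,187.55 + $182.70 = $1,370.25
Transit benefit: $58.67
Taxable wages = $1,370.25 − $58.67 = $1,311.58
State income tax: $1,311.58 × 0.0907 = $118.96
Federal income tax: $1,311.58 × 0.235 = $308.22
Paid family leave insurance: $1,370.25 × 0.0136 = $18.64
Union dues: $120.92
Legal plan premium: $125.26
Total deductions = $58.67 + $118.96 + $308.22 + $18.64 + $120.92 + $125.26 = $750.67
Net pay = $1,370.25 − $750.67 = $619.58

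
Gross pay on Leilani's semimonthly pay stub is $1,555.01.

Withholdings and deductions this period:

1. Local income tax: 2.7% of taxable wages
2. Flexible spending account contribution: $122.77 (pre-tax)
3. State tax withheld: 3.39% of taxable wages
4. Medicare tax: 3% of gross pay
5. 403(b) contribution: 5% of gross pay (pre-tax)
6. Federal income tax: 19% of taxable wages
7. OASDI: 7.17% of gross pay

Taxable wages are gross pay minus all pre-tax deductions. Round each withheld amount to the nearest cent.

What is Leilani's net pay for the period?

Flexible spending account contribution: $122.77
403(b) contribution: $1,555.01 × 0.05 = $77.75
Pre-tax total = $122.77 + $77.75 = $200.52
Taxable wages = $1,555.01 − $200.52 = $1,354.49
Federal income tax: $1,354.49 × 0.19 = $257.35
Local income tax: $1,354.49 × 0.027 = $36.57
State tax withheld: $1,354.49 × 0.0339 = $45.92
Medicare tax: $1,555.01 × 0.03 = $46.65
OASDI: $1,555.01 × 0.0717 = $111.49
Total deductions = $122.77 + $77.75 + $257.35 + $36.57 + $45.92 + $46.65 + $111.49 = $698.50
Net pay = $1,555.01 − $698.50 = $856.51

$856.51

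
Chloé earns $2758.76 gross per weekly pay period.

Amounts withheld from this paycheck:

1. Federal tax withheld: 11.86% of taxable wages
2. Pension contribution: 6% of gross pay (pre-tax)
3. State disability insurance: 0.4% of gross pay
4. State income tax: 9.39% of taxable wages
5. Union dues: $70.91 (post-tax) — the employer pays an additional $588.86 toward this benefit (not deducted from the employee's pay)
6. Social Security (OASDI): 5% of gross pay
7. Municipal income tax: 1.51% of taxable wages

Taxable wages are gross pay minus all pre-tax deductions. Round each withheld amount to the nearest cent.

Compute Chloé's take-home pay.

$1783.12

Pension contribution: $2758.76 × 0.06 = $165.53
Taxable wages = $2758.76 − $165.53 = $2593.23
Municipal income tax: $2593.23 × 0.0151 = $39.16
Federal tax withheld: $2593.23 × 0.1186 = $307.56
State income tax: $2593.23 × 0.0939 = $243.50
Social Security (OASDI): $2758.76 × 0.05 = $137.94
State disability insurance: $2758.76 × 0.004 = $11.04
Union dues: $70.91
(Employer's $588.86 toward union dues is not withheld from the employee.)
Total deductions = $165.53 + $39.16 + $307.56 + $243.50 + $137.94 + $11.04 + $70.91 = $975.64
Net pay = $2758.76 − $975.64 = $1783.12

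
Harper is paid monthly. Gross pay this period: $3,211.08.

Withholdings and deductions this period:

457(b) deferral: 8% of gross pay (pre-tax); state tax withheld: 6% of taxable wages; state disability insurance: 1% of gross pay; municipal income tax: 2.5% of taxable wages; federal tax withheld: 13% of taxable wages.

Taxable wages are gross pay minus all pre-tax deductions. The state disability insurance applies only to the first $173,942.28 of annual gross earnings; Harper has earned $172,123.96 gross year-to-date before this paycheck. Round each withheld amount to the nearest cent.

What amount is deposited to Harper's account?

$2,300.87

457(b) deferral: $3,211.08 × 0.08 = $256.89
Taxable wages = $3,211.08 − $256.89 = $2,954.19
State tax withheld: $2,954.19 × 0.06 = $177.25
Federal tax withheld: $2,954.19 × 0.13 = $384.04
Municipal income tax: $2,954.19 × 0.025 = $73.85
State disability insurance: only $173,942.28 − $172,123.96 = $1,818.32 of this check is subject → $1,818.32 × 0.01 = $18.18
Total deductions = $256.89 + $177.25 + $384.04 + $73.85 + $18.18 = $910.21
Net pay = $3,211.08 − $910.21 = $2,300.87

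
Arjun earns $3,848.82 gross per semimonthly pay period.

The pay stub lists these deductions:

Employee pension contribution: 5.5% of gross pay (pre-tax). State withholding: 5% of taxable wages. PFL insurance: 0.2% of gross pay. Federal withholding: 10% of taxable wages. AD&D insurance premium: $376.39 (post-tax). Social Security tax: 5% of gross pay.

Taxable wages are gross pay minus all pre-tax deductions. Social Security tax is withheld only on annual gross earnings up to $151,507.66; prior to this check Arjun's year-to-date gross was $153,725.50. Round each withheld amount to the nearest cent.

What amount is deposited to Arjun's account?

Employee pension contribution: $3,848.82 × 0.055 = $211.69
Taxable wages = $3,848.82 − $211.69 = $3,637.13
Federal withholding: $3,637.13 × 0.1 = $363.71
State withholding: $3,637.13 × 0.05 = $181.86
Social Security tax: annual cap $151,507.66 already reached (YTD $153,725.50), so $0.00
PFL insurance: $3,848.82 × 0.002 = $7.70
AD&D insurance premium: $376.39
Total deductions = $211.69 + $363.71 + $181.86 + $0.00 + $7.70 + $376.39 = $1,141.35
Net pay = $3,848.82 − $1,141.35 = $2,707.47

$2,707.47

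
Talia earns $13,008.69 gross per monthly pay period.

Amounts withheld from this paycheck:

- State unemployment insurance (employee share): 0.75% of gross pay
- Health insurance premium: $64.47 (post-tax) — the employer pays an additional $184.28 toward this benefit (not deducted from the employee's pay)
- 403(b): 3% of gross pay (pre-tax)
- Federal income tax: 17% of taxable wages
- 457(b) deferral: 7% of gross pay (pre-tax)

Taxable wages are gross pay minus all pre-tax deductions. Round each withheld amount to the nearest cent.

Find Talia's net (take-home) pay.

$9,555.45

457(b) deferral: $13,008.69 × 0.07 = $910.61
403(b): $13,008.69 × 0.03 = $390.26
Pre-tax total = $910.61 + $390.26 = $1,300.87
Taxable wages = $13,008.69 − $1,300.87 = $11,707.82
Federal income tax: $11,707.82 × 0.17 = $1,990.33
State unemployment insurance (employee share): $13,008.69 × 0.0075 = $97.57
Health insurance premium: $64.47
(Employer's $184.28 toward health insurance premium is not withheld from the employee.)
Total deductions = $910.61 + $390.26 + $1,990.33 + $97.57 + $64.47 = $3,453.24
Net pay = $13,008.69 − $3,453.24 = $9,555.45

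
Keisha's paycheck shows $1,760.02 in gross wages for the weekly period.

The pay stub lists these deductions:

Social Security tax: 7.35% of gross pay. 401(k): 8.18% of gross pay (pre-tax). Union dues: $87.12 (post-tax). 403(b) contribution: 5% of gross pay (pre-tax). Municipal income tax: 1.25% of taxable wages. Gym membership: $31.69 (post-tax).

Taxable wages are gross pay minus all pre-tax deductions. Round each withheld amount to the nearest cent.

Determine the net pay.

$1,260.78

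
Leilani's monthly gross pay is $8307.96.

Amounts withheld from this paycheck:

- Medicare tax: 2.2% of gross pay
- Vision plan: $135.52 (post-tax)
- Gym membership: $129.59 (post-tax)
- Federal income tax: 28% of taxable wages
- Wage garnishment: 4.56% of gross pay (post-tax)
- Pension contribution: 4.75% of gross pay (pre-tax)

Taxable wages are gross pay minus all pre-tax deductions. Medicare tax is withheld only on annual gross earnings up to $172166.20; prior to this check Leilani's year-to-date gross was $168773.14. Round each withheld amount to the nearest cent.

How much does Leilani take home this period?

Pension contribution: $8307.96 × 0.0475 = $394.63
Taxable wages = $8307.96 − $394.63 = $7913.33
Federal income tax: $7913.33 × 0.28 = $2215.73
Medicare tax: only $172166.20 − $168773.14 = $3393.06 of this check is subject → $3393.06 × 0.022 = $74.65
Gym membership: $129.59
Wage garnishment: $8307.96 × 0.0456 = $378.84
Vision plan: $135.52
Total deductions = $394.63 + $2215.73 + $74.65 + $129.59 + $378.84 + $135.52 = $3328.96
Net pay = $8307.96 − $3328.96 = $4979.00

$4979.00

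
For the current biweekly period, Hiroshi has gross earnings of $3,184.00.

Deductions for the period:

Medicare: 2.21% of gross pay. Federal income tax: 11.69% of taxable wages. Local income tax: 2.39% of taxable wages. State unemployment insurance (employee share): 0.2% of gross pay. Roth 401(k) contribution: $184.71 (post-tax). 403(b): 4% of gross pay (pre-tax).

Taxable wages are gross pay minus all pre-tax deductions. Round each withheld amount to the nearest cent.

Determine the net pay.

$2,364.82

403(b): $3,184.00 × 0.04 = $127.36
Taxable wages = $3,184.00 − $127.36 = $3,056.64
Federal income tax: $3,056.64 × 0.1169 = $357.32
Local income tax: $3,056.64 × 0.0239 = $73.05
Medicare: $3,184.00 × 0.0221 = $70.37
State unemployment insurance (employee share): $3,184.00 × 0.002 = $6.37
Roth 401(k) contribution: $184.71
Total deductions = $127.36 + $357.32 + $73.05 + $70.37 + $6.37 + $184.71 = $819.18
Net pay = $3,184.00 − $819.18 = $2,364.82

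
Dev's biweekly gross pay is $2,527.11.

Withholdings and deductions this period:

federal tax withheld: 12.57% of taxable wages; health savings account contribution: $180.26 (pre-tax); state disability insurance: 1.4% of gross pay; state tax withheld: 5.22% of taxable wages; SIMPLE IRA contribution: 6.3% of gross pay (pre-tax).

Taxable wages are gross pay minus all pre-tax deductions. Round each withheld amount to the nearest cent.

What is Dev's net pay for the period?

$1,763.08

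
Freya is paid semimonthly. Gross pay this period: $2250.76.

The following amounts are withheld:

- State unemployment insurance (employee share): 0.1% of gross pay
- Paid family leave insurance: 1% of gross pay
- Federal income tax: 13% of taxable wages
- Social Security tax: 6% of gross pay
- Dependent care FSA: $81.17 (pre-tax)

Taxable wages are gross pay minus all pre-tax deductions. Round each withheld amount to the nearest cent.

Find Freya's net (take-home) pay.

Dependent care FSA: $81.17
Taxable wages = $2250.76 − $81.17 = $2169.59
Federal income tax: $2169.59 × 0.13 = $282.05
State unemployment insurance (employee share): $2250.76 × 0.001 = $2.25
Social Security tax: $2250.76 × 0.06 = $135.05
Paid family leave insurance: $2250.76 × 0.01 = $22.51
Total deductions = $81.17 + $282.05 + $2.25 + $135.05 + $22.51 = $523.03
Net pay = $2250.76 − $523.03 = $1727.73

$1727.73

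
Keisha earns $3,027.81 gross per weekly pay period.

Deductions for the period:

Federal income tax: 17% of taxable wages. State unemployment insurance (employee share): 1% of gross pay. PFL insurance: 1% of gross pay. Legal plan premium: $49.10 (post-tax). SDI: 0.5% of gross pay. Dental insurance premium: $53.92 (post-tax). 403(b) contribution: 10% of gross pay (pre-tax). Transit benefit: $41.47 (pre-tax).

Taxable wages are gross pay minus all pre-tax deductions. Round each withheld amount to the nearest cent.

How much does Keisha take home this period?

$2,048.63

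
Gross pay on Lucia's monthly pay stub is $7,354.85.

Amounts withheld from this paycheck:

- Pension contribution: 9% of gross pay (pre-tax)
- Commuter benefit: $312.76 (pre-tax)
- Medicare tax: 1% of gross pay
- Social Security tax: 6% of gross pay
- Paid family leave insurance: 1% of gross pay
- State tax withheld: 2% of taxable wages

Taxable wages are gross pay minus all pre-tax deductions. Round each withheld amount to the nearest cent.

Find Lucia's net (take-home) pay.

$5,664.16

Pension contribution: $7,354.85 × 0.09 = $661.94
Commuter benefit: $312.76
Pre-tax total = $661.94 + $312.76 = $974.70
Taxable wages = $7,354.85 − $974.70 = $6,380.15
State tax withheld: $6,380.15 × 0.02 = $127.60
Paid family leave insurance: $7,354.85 × 0.01 = $73.55
Medicare tax: $7,354.85 × 0.01 = $73.55
Social Security tax: $7,354.85 × 0.06 = $441.29
Total deductions = $661.94 + $312.76 + $127.60 + $73.55 + $73.55 + $441.29 = $1,690.69
Net pay = $7,354.85 − $1,690.69 = $5,664.16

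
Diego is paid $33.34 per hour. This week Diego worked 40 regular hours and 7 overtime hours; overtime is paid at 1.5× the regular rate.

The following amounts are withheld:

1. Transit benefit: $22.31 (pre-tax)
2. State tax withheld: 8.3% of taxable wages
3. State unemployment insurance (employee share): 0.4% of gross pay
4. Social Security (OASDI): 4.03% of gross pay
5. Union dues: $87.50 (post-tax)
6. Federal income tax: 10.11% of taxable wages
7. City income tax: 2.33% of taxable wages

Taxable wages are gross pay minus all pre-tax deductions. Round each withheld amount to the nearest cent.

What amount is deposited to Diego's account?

$1154.72

Regular pay: 40 × $33.34 = $1333.60
Overtime pay: 7 × $33.34 × 1.5 = $350.07
Gross pay = $1333.60 + $350.07 = $1683.67
Transit benefit: $22.31
Taxable wages = $1683.67 − $22.31 = $1661.36
State tax withheld: $1661.36 × 0.083 = $137.89
City income tax: $1661.36 × 0.0233 = $38.71
Federal income tax: $1661.36 × 0.1011 = $167.96
Social Security (OASDI): $1683.67 × 0.0403 = $67.85
State unemployment insurance (employee share): $1683.67 × 0.004 = $6.73
Union dues: $87.50
Total deductions = $22.31 + $137.89 + $38.71 + $167.96 + $67.85 + $6.73 + $87.50 = $528.95
Net pay = $1683.67 − $528.95 = $1154.72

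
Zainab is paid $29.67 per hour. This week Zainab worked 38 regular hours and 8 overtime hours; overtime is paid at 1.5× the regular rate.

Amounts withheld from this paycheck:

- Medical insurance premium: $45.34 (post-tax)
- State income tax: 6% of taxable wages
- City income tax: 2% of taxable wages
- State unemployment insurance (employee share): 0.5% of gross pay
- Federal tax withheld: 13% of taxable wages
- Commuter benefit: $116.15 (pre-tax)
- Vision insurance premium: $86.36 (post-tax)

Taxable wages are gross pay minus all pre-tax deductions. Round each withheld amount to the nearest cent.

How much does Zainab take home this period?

$941.08

Regular pay: 38 × $29.67 = $1127.46
Overtime pay: 8 × $29.67 × 1.5 = $356.04
Gross pay = $1127.46 + $356.04 = $1483.50
Commuter benefit: $116.15
Taxable wages = $1483.50 − $116.15 = $1367.35
State income tax: $1367.35 × 0.06 = $82.04
Federal tax withheld: $1367.35 × 0.13 = $177.76
City income tax: $1367.35 × 0.02 = $27.35
State unemployment insurance (employee share): $1483.50 × 0.005 = $7.42
Medical insurance premium: $45.34
Vision insurance premium: $86.36
Total deductions = $116.15 + $82.04 + $177.76 + $27.35 + $7.42 + $45.34 + $86.36 = $542.42
Net pay = $1483.50 − $542.42 = $941.08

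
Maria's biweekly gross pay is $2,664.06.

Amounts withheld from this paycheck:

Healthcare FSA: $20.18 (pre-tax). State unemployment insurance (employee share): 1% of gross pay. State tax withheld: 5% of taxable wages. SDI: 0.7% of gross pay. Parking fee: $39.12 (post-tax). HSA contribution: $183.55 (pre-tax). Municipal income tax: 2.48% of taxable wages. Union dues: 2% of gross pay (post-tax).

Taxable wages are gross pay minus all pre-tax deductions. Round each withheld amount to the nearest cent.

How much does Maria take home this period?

$2,138.60

Healthcare FSA: $20.18
HSA contribution: $183.55
Pre-tax total = $20.18 + $183.55 = $203.73
Taxable wages = $2,664.06 − $203.73 = $2,460.33
Municipal income tax: $2,460.33 × 0.0248 = $61.02
State tax withheld: $2,460.33 × 0.05 = $123.02
State unemployment insurance (employee share): $2,664.06 × 0.01 = $26.64
SDI: $2,664.06 × 0.007 = $18.65
Union dues: $2,664.06 × 0.02 = $53.28
Parking fee: $39.12
Total deductions = $20.18 + $183.55 + $61.02 + $123.02 + $26.64 + $18.65 + $53.28 + $39.12 = $525.46
Net pay = $2,664.06 − $525.46 = $2,138.60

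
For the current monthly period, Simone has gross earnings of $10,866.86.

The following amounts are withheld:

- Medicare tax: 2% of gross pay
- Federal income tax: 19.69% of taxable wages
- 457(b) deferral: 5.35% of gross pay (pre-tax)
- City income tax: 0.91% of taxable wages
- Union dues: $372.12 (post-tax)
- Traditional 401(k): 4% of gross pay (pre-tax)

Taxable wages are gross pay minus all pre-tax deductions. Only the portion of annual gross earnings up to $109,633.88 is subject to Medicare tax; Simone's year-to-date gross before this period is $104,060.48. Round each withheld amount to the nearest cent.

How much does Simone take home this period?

Traditional 401(k): $10,866.86 × 0.04 = $434.67
457(b) deferral: $10,866.86 × 0.0535 = $581.38
Pre-tax total = $434.67 + $581.38 = $1,016.05
Taxable wages = $10,866.86 − $1,016.05 = $9,850.81
Federal income tax: $9,850.81 × 0.1969 = $1,939.62
City income tax: $9,850.81 × 0.0091 = $89.64
Medicare tax: only $109,633.88 − $104,060.48 = $5,573.40 of this check is subject → $5,573.40 × 0.02 = $111.47
Union dues: $372.12
Total deductions = $434.67 + $581.38 + $1,939.62 + $89.64 + $111.47 + $372.12 = $3,528.90
Net pay = $10,866.86 − $3,528.90 = $7,337.96

$7,337.96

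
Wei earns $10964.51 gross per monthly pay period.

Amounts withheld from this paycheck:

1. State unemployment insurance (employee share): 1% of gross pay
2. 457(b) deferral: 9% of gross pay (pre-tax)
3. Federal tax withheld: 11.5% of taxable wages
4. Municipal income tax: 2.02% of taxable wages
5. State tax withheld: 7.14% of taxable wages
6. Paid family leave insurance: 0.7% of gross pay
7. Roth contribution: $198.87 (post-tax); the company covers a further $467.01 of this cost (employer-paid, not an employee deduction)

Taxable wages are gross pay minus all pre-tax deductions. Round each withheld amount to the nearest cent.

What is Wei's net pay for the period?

$7531.03

457(b) deferral: $10964.51 × 0.09 = $986.81
Taxable wages = $10964.51 − $986.81 = $9977.70
State tax withheld: $9977.70 × 0.0714 = $712.41
Federal tax withheld: $9977.70 × 0.115 = $1147.44
Municipal income tax: $9977.70 × 0.0202 = $201.55
Paid family leave insurance: $10964.51 × 0.007 = $76.75
State unemployment insurance (employee share): $10964.51 × 0.01 = $109.65
Roth contribution: $198.87
(Employer's $467.01 toward Roth contribution is not withheld from the employee.)
Total deductions = $986.81 + $712.41 + $1147.44 + $201.55 + $76.75 + $109.65 + $198.87 = $3433.48
Net pay = $10964.51 − $3433.48 = $7531.03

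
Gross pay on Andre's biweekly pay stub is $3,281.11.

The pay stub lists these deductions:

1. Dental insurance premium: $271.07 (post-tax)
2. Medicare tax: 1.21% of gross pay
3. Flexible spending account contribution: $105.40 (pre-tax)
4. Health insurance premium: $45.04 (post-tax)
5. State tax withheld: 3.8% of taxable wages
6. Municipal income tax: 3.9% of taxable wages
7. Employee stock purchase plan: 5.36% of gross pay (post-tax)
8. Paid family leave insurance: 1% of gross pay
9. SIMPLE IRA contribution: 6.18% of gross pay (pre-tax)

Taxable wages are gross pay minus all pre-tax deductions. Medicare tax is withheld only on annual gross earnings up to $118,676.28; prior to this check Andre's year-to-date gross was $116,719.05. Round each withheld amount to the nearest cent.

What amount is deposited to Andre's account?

$2,195.56

SIMPLE IRA contribution: $3,281.11 × 0.0618 = $202.77
Flexible spending account contribution: $105.40
Pre-tax total = $202.77 + $105.40 = $308.17
Taxable wages = $3,281.11 − $308.17 = $2,972.94
Municipal income tax: $2,972.94 × 0.039 = $115.94
State tax withheld: $2,972.94 × 0.038 = $112.97
Medicare tax: only $118,676.28 − $116,719.05 = $1,957.23 of this check is subject → $1,957.23 × 0.0121 = $23.68
Paid family leave insurance: $3,281.11 × 0.01 = $32.81
Dental insurance premium: $271.07
Employee stock purchase plan: $3,281.11 × 0.0536 = $175.87
Health insurance premium: $45.04
Total deductions = $202.77 + $105.40 + $115.94 + $112.97 + $23.68 + $32.81 + $271.07 + $175.87 + $45.04 = $1,085.55
Net pay = $3,281.11 − $1,085.55 = $2,195.56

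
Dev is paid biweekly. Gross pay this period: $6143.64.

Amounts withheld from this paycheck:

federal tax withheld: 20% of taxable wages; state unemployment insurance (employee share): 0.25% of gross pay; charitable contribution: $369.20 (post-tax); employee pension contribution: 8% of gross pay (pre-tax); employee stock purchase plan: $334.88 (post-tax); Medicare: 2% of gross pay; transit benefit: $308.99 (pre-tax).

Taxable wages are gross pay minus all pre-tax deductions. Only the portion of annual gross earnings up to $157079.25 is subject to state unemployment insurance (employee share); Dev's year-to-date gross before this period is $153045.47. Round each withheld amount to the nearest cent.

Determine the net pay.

Transit benefit: $308.99
Employee pension contribution: $6143.64 × 0.08 = $491.49
Pre-tax total = $308.99 + $491.49 = $800.48
Taxable wages = $6143.64 − $800.48 = $5343.16
Federal tax withheld: $5343.16 × 0.2 = $1068.63
State unemployment insurance (employee share): only $157079.25 − $153045.47 = $4033.78 of this check is subject → $4033.78 × 0.0025 = $10.08
Medicare: $6143.64 × 0.02 = $122.87
Charitable contribution: $369.20
Employee stock purchase plan: $334.88
Total deductions = $308.99 + $491.49 + $1068.63 + $10.08 + $122.87 + $369.20 + $334.88 = $2706.14
Net pay = $6143.64 − $2706.14 = $3437.50

$3437.50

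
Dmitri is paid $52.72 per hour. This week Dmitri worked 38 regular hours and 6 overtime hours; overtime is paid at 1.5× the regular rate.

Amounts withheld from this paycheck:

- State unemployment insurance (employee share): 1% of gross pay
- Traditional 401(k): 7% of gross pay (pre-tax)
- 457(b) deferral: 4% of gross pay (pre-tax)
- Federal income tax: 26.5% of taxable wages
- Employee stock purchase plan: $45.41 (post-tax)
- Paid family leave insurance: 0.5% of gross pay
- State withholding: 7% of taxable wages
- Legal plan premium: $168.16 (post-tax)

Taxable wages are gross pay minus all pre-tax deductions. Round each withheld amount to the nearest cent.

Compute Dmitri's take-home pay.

$1,215.77

Regular pay: 38 × $52.72 = $2,003.36
Overtime pay: 6 × $52.72 × 1.5 = $474.48
Gross pay = $2,003.36 + $474.48 = $2,477.84
Traditional 401(k): $2,477.84 × 0.07 = $173.45
457(b) deferral: $2,477.84 × 0.04 = $99.11
Pre-tax total = $173.45 + $99.11 = $272.56
Taxable wages = $2,477.84 − $272.56 = $2,205.28
Federal income tax: $2,205.28 × 0.265 = $584.40
State withholding: $2,205.28 × 0.07 = $154.37
State unemployment insurance (employee share): $2,477.84 × 0.01 = $24.78
Paid family leave insurance: $2,477.84 × 0.005 = $12.39
Employee stock purchase plan: $45.41
Legal plan premium: $168.16
Total deductions = $173.45 + $99.11 + $584.40 + $154.37 + $24.78 + $12.39 + $45.41 + $168.16 = $1,262.07
Net pay = $2,477.84 − $1,262.07 = $1,215.77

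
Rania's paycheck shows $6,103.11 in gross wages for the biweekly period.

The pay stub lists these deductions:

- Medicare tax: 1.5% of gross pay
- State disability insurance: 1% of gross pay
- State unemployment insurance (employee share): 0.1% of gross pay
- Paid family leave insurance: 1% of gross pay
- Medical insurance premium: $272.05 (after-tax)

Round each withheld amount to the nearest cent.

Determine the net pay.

$5,611.35

Paid family leave insurance: $6,103.11 × 0.01 = $61.03
Medicare tax: $6,103.11 × 0.015 = $91.55
State disability insurance: $6,103.11 × 0.01 = $61.03
State unemployment insurance (employee share): $6,103.11 × 0.001 = $6.10
Medical insurance premium: $272.05
Total deductions = $61.03 + $91.55 + $61.03 + $6.10 + $272.05 = $491.76
Net pay = $6,103.11 − $491.76 = $5,611.35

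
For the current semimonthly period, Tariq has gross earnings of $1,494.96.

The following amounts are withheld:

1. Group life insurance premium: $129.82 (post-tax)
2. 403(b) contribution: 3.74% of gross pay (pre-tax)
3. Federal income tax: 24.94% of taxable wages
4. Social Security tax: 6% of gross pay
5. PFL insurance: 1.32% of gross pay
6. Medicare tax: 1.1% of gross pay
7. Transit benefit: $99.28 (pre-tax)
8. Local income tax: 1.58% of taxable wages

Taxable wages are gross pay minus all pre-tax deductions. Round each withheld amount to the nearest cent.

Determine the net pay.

Transit benefit: $99.28
403(b) contribution: $1,494.96 × 0.0374 = $55.91
Pre-tax total = $99.28 + $55.91 = $155.19
Taxable wages = $1,494.96 − $155.19 = $1,339.77
Federal income tax: $1,339.77 × 0.2494 = $334.14
Local income tax: $1,339.77 × 0.0158 = $21.17
Medicare tax: $1,494.96 × 0.011 = $16.44
Social Security tax: $1,494.96 × 0.06 = $89.70
PFL insurance: $1,494.96 × 0.0132 = $19.73
Group life insurance premium: $129.82
Total deductions = $99.28 + $55.91 + $334.14 + $21.17 + $16.44 + $89.70 + $19.73 + $129.82 = $766.19
Net pay = $1,494.96 − $766.19 = $728.77

$728.77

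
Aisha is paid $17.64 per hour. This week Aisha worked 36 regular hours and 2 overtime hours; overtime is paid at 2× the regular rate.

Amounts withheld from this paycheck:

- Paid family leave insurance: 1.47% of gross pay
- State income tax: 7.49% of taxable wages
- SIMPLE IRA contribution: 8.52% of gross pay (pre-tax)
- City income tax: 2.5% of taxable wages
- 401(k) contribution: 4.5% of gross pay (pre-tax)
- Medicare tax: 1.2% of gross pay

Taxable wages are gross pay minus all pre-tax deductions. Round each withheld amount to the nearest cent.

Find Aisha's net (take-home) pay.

Regular pay: 36 × $17.64 = $635.04
Overtime pay: 2 × $17.64 × 2 = $70.56
Gross pay = $635.04 + $70.56 = $705.60
SIMPLE IRA contribution: $705.60 × 0.0852 = $60.12
401(k) contribution: $705.60 × 0.045 = $31.75
Pre-tax total = $60.12 + $31.75 = $91.87
Taxable wages = $705.60 − $91.87 = $613.73
State income tax: $613.73 × 0.0749 = $45.97
City income tax: $613.73 × 0.025 = $15.34
Medicare tax: $705.60 × 0.012 = $8.47
Paid family leave insurance: $705.60 × 0.0147 = $10.37
Total deductions = $60.12 + $31.75 + $45.97 + $15.34 + $8.47 + $10.37 = $172.02
Net pay = $705.60 − $172.02 = $533.58

$533.58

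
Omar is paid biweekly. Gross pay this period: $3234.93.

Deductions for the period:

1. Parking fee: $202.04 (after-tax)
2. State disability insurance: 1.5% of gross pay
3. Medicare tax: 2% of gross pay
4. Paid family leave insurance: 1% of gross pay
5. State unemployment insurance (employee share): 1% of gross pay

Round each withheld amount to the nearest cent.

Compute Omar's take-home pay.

$2854.97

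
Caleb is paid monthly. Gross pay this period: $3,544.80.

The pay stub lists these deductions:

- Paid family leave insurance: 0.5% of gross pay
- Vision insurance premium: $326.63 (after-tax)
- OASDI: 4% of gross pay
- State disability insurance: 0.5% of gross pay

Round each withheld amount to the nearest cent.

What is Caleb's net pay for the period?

State disability insurance: $3,544.80 × 0.005 = $17.72
Paid family leave insurance: $3,544.80 × 0.005 = $17.72
OASDI: $3,544.80 × 0.04 = $141.79
Vision insurance premium: $326.63
Total deductions = $17.72 + $17.72 + $141.79 + $326.63 = $503.86
Net pay = $3,544.80 − $503.86 = $3,040.94

$3,040.94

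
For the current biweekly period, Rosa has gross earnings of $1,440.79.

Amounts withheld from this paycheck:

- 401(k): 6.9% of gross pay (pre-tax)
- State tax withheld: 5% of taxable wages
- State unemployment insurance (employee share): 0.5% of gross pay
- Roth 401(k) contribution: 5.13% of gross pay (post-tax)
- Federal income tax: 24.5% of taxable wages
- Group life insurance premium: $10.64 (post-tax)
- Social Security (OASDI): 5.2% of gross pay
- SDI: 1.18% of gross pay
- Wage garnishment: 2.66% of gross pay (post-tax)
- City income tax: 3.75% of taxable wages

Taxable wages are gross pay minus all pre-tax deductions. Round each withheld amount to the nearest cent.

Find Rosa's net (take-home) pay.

$673.37

401(k): $1,440.79 × 0.069 = $99.41
Taxable wages = $1,440.79 − $99.41 = $1,341.38
City income tax: $1,341.38 × 0.0375 = $50.30
Federal income tax: $1,341.38 × 0.245 = $328.64
State tax withheld: $1,341.38 × 0.05 = $67.07
State unemployment insurance (employee share): $1,440.79 × 0.005 = $7.20
SDI: $1,440.79 × 0.0118 = $17.00
Social Security (OASDI): $1,440.79 × 0.052 = $74.92
Roth 401(k) contribution: $1,440.79 × 0.0513 = $73.91
Group life insurance premium: $10.64
Wage garnishment: $1,440.79 × 0.0266 = $38.33
Total deductions = $99.41 + $50.30 + $328.64 + $67.07 + $7.20 + $17.00 + $74.92 + $73.91 + $10.64 + $38.33 = $767.42
Net pay = $1,440.79 − $767.42 = $673.37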